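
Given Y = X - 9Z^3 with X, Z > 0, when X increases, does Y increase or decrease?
Y increases

Taking the partial derivative:
∂Y/∂X = 1

∂Y/∂X = 1 > 0 (assuming positive values)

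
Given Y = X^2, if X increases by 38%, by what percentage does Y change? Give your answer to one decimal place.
90.4%

For Y = X^2:
If X → X(1 + 0.38)
Then Y → Y · (1 + 0.38)^2
     = Y · 1.9044

Percentage change = ((1 + 0.38)^2 − 1) × 100% ≈ 90.4%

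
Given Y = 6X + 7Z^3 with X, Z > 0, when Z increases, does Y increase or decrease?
Y increases

Taking the partial derivative:
∂Y/∂Z = 21Z^2

∂Y/∂Z = 21Z^2 > 0 (assuming positive values)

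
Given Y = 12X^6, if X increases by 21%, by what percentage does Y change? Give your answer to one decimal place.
213.8%

For Y = 12X^6:
If X → X(1 + 0.21)
Then Y → Y · (1 + 0.21)^6
     ≈ Y · 3.1384

Percentage change = ((1 + 0.21)^6 − 1) × 100% ≈ 213.8%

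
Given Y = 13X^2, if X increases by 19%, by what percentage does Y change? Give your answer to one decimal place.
41.6%

For Y = 13X^2:
If X → X(1 + 0.19)
Then Y → Y · (1 + 0.19)^2
     = Y · 1.4161

Percentage change = ((1 + 0.19)^2 − 1) × 100% ≈ 41.6%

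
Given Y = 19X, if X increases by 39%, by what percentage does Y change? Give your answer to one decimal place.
39.0%

For Y = 19X:
If X → X(1 + 0.39)
Then Y → Y · (1 + 0.39)^1
     = Y · 1.3900

Percentage change = ((1 + 0.39)^1 − 1) × 100% = 39.0%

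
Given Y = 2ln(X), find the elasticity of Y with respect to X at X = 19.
Elasticity = 1/ln(19) ≈ 0.3396

Elasticity = (dY/dX) · (X/Y)

dY/dX = 2/X
At X = 19: dY/dX = 2/19, Y = 2·ln(19)

Elasticity = (2/19) · (19 / (2·ln(19))) = 1/ln(19) ≈ 0.3396

Interpretation: for a small percentage change in X, the percentage change in Y is approximately 0.34 times as large.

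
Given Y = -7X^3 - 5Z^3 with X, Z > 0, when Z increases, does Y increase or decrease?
Y decreases

Taking the partial derivative:
∂Y/∂Z = -15Z^2

∂Y/∂Z = -15Z^2 < 0 (assuming positive values)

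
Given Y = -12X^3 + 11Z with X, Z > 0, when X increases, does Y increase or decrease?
Y decreases

Taking the partial derivative:
∂Y/∂X = -36X^2

∂Y/∂X = -36X^2 < 0 (assuming positive values)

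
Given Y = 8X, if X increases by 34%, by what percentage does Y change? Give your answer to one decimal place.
34.0%

For Y = 8X:
If X → X(1 + 0.34)
Then Y → Y · (1 + 0.34)^1
     = Y · 1.3400

Percentage change = ((1 + 0.34)^1 − 1) × 100% = 34.0%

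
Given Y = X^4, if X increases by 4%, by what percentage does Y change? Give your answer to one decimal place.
17.0%

For Y = X^4:
If X → X(1 + 0.04)
Then Y → Y · (1 + 0.04)^4
     ≈ Y · 1.1699

Percentage change = ((1 + 0.04)^4 − 1) × 100% ≈ 17.0%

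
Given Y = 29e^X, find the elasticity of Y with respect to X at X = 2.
Elasticity = 2

Elasticity = (dY/dX) · (X/Y)

dY/dX = 29·e^X
At X = 2: dY/dX = 29·e^2, Y = 29·e^2

Elasticity = (29·e^2) · (2 / (29·e^2)) = 2

Interpretation: for a small percentage change in X, the percentage change in Y is approximately 2.00 times as large.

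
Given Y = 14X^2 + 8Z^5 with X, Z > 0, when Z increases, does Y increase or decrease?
Y increases

Taking the partial derivative:
∂Y/∂Z = 40Z^4

∂Y/∂Z = 40Z^4 > 0 (assuming positive values)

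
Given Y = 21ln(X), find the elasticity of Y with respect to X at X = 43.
Elasticity = 1/ln(43) ≈ 0.2659

Elasticity = (dY/dX) · (X/Y)

dY/dX = 21/X
At X = 43: dY/dX = 21/43, Y = 21·ln(43)

Elasticity = (21/43) · (43 / (21·ln(43))) = 1/ln(43) ≈ 0.2659

Interpretation: for a small percentage change in X, the percentage change in Y is approximately 0.27 times as large.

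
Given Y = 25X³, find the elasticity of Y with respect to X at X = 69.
Elasticity = 3

Elasticity = (dY/dX) · (X/Y)

dY/dX = 75·X²
At X = 69: dY/dX = 357075, Y = 8212725

Elasticity = 357075 · (69 / 8212725) = 3

Interpretation: for a small percentage change in X, the percentage change in Y is approximately 3.00 times as large.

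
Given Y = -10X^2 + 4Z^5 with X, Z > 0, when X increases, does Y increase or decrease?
Y decreases

Taking the partial derivative:
∂Y/∂X = -20X

∂Y/∂X = -20X < 0 (assuming positive values)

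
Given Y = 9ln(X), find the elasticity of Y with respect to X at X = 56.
Elasticity = 1/ln(56) ≈ 0.2484

Elasticity = (dY/dX) · (X/Y)

dY/dX = 9/X
At X = 56: dY/dX = 9/56, Y = 9·ln(56)

Elasticity = (9/56) · (56 / (9·ln(56))) = 1/ln(56) ≈ 0.2484

Interpretation: for a small percentage change in X, the percentage change in Y is approximately 0.25 times as large.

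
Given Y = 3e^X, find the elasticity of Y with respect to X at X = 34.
Elasticity = 34

Elasticity = (dY/dX) · (X/Y)

dY/dX = 3·e^X
At X = 34: dY/dX = 3·e^34, Y = 3·e^34

Elasticity = (3·e^34) · (34 / (3·e^34)) = 34

Interpretation: for a small percentage change in X, the percentage change in Y is approximately 34.00 times as large.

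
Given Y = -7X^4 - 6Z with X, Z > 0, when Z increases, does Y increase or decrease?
Y decreases

Taking the partial derivative:
∂Y/∂Z = -6

∂Y/∂Z = -6 < 0 (assuming positive values)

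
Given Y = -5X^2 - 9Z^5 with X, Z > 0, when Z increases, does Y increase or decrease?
Y decreases

Taking the partial derivative:
∂Y/∂Z = -45Z^4

∂Y/∂Z = -45Z^4 < 0 (assuming positive values)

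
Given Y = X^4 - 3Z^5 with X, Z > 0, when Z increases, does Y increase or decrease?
Y decreases

Taking the partial derivative:
∂Y/∂Z = -15Z^4

∂Y/∂Z = -15Z^4 < 0 (assuming positive values)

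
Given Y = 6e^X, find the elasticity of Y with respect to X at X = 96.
Elasticity = 96

Elasticity = (dY/dX) · (X/Y)

dY/dX = 6·e^X
At X = 96: dY/dX = 6·e^96, Y = 6·e^96

Elasticity = (6·e^96) · (96 / (6·e^96)) = 96

Interpretation: for a small percentage change in X, the percentage change in Y is approximately 96.00 times as large.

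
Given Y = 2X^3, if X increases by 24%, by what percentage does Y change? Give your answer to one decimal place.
90.7%

For Y = 2X^3:
If X → X(1 + 0.24)
Then Y → Y · (1 + 0.24)^3
     ≈ Y · 1.9066

Percentage change = ((1 + 0.24)^3 − 1) × 100% ≈ 90.7%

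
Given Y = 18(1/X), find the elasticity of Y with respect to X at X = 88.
Elasticity = -1

Elasticity = (dY/dX) · (X/Y)

dY/dX = -18/X²
At X = 88: dY/dX = -9/3872, Y = 9/44

Elasticity = (-9/3872) · (88 / (9/44)) = -1

Interpretation: for a small percentage change in X, the percentage change in Y is approximately -1.00 times as large.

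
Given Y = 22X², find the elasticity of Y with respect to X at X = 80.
Elasticity = 2

Elasticity = (dY/dX) · (X/Y)

dY/dX = 44·X
At X = 80: dY/dX = 3520, Y = 140800

Elasticity = 3520 · (80 / 140800) = 2

Interpretation: for a small percentage change in X, the percentage change in Y is approximately 2.00 times as large.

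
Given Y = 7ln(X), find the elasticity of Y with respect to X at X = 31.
Elasticity = 1/ln(31) ≈ 0.2912

Elasticity = (dY/dX) · (X/Y)

dY/dX = 7/X
At X = 31: dY/dX = 7/31, Y = 7·ln(31)

Elasticity = (7/31) · (31 / (7·ln(31))) = 1/ln(31) ≈ 0.2912

Interpretation: for a small percentage change in X, the percentage change in Y is approximately 0.29 times as large.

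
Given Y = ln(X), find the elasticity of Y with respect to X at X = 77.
Elasticity = 1/ln(77) ≈ 0.2302

Elasticity = (dY/dX) · (X/Y)

dY/dX = 1/X
At X = 77: dY/dX = 1/77, Y = ln(77)

Elasticity = (1/77) · (77 / (ln(77))) = 1/ln(77) ≈ 0.2302

Interpretation: for a small percentage change in X, the percentage change in Y is approximately 0.23 times as large.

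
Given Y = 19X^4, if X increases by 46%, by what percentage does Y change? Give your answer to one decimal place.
354.4%

For Y = 19X^4:
If X → X(1 + 0.46)
Then Y → Y · (1 + 0.46)^4
     ≈ Y · 4.5437

Percentage change = ((1 + 0.46)^4 − 1) × 100% ≈ 354.4%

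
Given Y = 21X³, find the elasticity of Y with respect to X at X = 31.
Elasticity = 3

Elasticity = (dY/dX) · (X/Y)

dY/dX = 63·X²
At X = 31: dY/dX = 60543, Y = 625611

Elasticity = 60543 · (31 / 625611) = 3

Interpretation: for a small percentage change in X, the percentage change in Y is approximately 3.00 times as large.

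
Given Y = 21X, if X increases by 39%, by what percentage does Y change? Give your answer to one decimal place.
39.0%

For Y = 21X:
If X → X(1 + 0.39)
Then Y → Y · (1 + 0.39)^1
     = Y · 1.3900

Percentage change = ((1 + 0.39)^1 − 1) × 100% = 39.0%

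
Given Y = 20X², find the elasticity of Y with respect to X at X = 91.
Elasticity = 2

Elasticity = (dY/dX) · (X/Y)

dY/dX = 40·X
At X = 91: dY/dX = 3640, Y = 165620

Elasticity = 3640 · (91 / 165620) = 2

Interpretation: for a small percentage change in X, the percentage change in Y is approximately 2.00 times as large.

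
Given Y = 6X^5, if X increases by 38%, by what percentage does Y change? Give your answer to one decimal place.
400.5%

For Y = 6X^5:
If X → X(1 + 0.38)
Then Y → Y · (1 + 0.38)^5
     ≈ Y · 5.0049

Percentage change = ((1 + 0.38)^5 − 1) × 100% ≈ 400.5%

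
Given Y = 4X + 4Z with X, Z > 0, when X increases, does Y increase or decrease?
Y increases

Taking the partial derivative:
∂Y/∂X = 4

∂Y/∂X = 4 > 0 (assuming positive values)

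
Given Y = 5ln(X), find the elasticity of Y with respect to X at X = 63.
Elasticity = 1/ln(63) ≈ 0.2414

Elasticity = (dY/dX) · (X/Y)

dY/dX = 5/X
At X = 63: dY/dX = 5/63, Y = 5·ln(63)

Elasticity = (5/63) · (63 / (5·ln(63))) = 1/ln(63) ≈ 0.2414

Interpretation: for a small percentage change in X, the percentage change in Y is approximately 0.24 times as large.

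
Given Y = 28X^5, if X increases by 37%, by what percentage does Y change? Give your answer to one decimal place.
382.6%

For Y = 28X^5:
If X → X(1 + 0.37)
Then Y → Y · (1 + 0.37)^5
     ≈ Y · 4.8262

Percentage change = ((1 + 0.37)^5 − 1) × 100% ≈ 382.6%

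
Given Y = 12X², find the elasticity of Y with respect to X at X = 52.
Elasticity = 2

Elasticity = (dY/dX) · (X/Y)

dY/dX = 24·X
At X = 52: dY/dX = 1248, Y = 32448

Elasticity = 1248 · (52 / 32448) = 2

Interpretation: for a small percentage change in X, the percentage change in Y is approximately 2.00 times as large.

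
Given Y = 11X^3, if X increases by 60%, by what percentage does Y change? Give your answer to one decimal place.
309.6%

For Y = 11X^3:
If X → X(1 + 0.6)
Then Y → Y · (1 + 0.6)^3
     = Y · 4.0960

Percentage change = ((1 + 0.6)^3 − 1) × 100% = 309.6%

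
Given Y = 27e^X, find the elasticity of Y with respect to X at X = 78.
Elasticity = 78

Elasticity = (dY/dX) · (X/Y)

dY/dX = 27·e^X
At X = 78: dY/dX = 27·e^78, Y = 27·e^78

Elasticity = (27·e^78) · (78 / (27·e^78)) = 78

Interpretation: for a small percentage change in X, the percentage change in Y is approximately 78.00 times as large.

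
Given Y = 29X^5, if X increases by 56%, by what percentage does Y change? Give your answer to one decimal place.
823.9%

For Y = 29X^5:
If X → X(1 + 0.56)
Then Y → Y · (1 + 0.56)^5
     ≈ Y · 9.2390

Percentage change = ((1 + 0.56)^5 − 1) × 100% ≈ 823.9%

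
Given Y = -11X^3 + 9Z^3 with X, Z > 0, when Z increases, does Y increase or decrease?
Y increases

Taking the partial derivative:
∂Y/∂Z = 27Z^2

∂Y/∂Z = 27Z^2 > 0 (assuming positive values)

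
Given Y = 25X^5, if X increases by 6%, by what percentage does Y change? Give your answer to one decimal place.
33.8%

For Y = 25X^5:
If X → X(1 + 0.06)
Then Y → Y · (1 + 0.06)^5
     ≈ Y · 1.3382

Percentage change = ((1 + 0.06)^5 − 1) × 100% ≈ 33.8%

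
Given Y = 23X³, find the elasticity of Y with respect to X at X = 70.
Elasticity = 3

Elasticity = (dY/dX) · (X/Y)

dY/dX = 69·X²
At X = 70: dY/dX = 338100, Y = 7889000

Elasticity = 338100 · (70 / 7889000) = 3

Interpretation: for a small percentage change in X, the percentage change in Y is approximately 3.00 times as large.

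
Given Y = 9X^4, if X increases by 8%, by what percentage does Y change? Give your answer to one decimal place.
36.0%

For Y = 9X^4:
If X → X(1 + 0.08)
Then Y → Y · (1 + 0.08)^4
     ≈ Y · 1.3605

Percentage change = ((1 + 0.08)^4 − 1) × 100% ≈ 36.0%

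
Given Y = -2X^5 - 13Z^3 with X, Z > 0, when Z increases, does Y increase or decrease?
Y decreases

Taking the partial derivative:
∂Y/∂Z = -39Z^2

∂Y/∂Z = -39Z^2 < 0 (assuming positive values)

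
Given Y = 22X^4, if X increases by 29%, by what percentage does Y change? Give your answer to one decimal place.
176.9%

For Y = 22X^4:
If X → X(1 + 0.29)
Then Y → Y · (1 + 0.29)^4
     ≈ Y · 2.7692

Percentage change = ((1 + 0.29)^4 − 1) × 100% ≈ 176.9%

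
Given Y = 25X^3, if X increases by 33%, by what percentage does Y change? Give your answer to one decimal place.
135.3%

For Y = 25X^3:
If X → X(1 + 0.33)
Then Y → Y · (1 + 0.33)^3
     ≈ Y · 2.3526

Percentage change = ((1 + 0.33)^3 − 1) × 100% ≈ 135.3%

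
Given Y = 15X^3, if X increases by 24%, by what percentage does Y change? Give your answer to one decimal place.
90.7%

For Y = 15X^3:
If X → X(1 + 0.24)
Then Y → Y · (1 + 0.24)^3
     ≈ Y · 1.9066

Percentage change = ((1 + 0.24)^3 − 1) × 100% ≈ 90.7%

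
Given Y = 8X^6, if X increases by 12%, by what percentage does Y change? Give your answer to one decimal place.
97.4%

For Y = 8X^6:
If X → X(1 + 0.12)
Then Y → Y · (1 + 0.12)^6
     ≈ Y · 1.9738

Percentage change = ((1 + 0.12)^6 − 1) × 100% ≈ 97.4%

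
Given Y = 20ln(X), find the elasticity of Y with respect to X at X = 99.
Elasticity = 1/ln(99) ≈ 0.2176

Elasticity = (dY/dX) · (X/Y)

dY/dX = 20/X
At X = 99: dY/dX = 20/99, Y = 20·ln(99)

Elasticity = (20/99) · (99 / (20·ln(99))) = 1/ln(99) ≈ 0.2176

Interpretation: for a small percentage change in X, the percentage change in Y is approximately 0.22 times as large.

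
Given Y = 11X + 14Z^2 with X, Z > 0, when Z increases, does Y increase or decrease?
Y increases

Taking the partial derivative:
∂Y/∂Z = 28Z

∂Y/∂Z = 28Z > 0 (assuming positive values)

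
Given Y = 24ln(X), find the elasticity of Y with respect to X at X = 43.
Elasticity = 1/ln(43) ≈ 0.2659

Elasticity = (dY/dX) · (X/Y)

dY/dX = 24/X
At X = 43: dY/dX = 24/43, Y = 24·ln(43)

Elasticity = (24/43) · (43 / (24·ln(43))) = 1/ln(43) ≈ 0.2659

Interpretation: for a small percentage change in X, the percentage change in Y is approximately 0.27 times as large.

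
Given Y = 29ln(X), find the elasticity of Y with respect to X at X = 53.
Elasticity = 1/ln(53) ≈ 0.2519

Elasticity = (dY/dX) · (X/Y)

dY/dX = 29/X
At X = 53: dY/dX = 29/53, Y = 29·ln(53)

Elasticity = (29/53) · (53 / (29·ln(53))) = 1/ln(53) ≈ 0.2519

Interpretation: for a small percentage change in X, the percentage change in Y is approximately 0.25 times as large.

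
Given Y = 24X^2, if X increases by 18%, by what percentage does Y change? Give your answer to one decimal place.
39.2%

For Y = 24X^2:
If X → X(1 + 0.18)
Then Y → Y · (1 + 0.18)^2
     = Y · 1.3924

Percentage change = ((1 + 0.18)^2 − 1) × 100% ≈ 39.2%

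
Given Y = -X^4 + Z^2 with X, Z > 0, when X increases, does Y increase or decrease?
Y decreases

Taking the partial derivative:
∂Y/∂X = -4X^3

∂Y/∂X = -4X^3 < 0 (assuming positive values)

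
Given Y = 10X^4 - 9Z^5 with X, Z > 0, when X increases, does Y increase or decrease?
Y increases

Taking the partial derivative:
∂Y/∂X = 40X^3

∂Y/∂X = 40X^3 > 0 (assuming positive values)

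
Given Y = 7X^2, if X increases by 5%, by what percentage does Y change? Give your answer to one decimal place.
10.3%

For Y = 7X^2:
If X → X(1 + 0.05)
Then Y → Y · (1 + 0.05)^2
     = Y · 1.1025

Percentage change = ((1 + 0.05)^2 − 1) × 100% ≈ 10.3%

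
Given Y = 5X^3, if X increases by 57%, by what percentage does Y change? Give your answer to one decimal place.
287.0%

For Y = 5X^3:
If X → X(1 + 0.57)
Then Y → Y · (1 + 0.57)^3
     ≈ Y · 3.8699

Percentage change = ((1 + 0.57)^3 − 1) × 100% ≈ 287.0%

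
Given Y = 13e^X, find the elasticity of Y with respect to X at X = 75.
Elasticity = 75

Elasticity = (dY/dX) · (X/Y)

dY/dX = 13·e^X
At X = 75: dY/dX = 13·e^75, Y = 13·e^75

Elasticity = (13·e^75) · (75 / (13·e^75)) = 75

Interpretation: for a small percentage change in X, the percentage change in Y is approximately 75.00 times as large.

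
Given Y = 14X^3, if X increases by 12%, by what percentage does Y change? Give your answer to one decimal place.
40.5%

For Y = 14X^3:
If X → X(1 + 0.12)
Then Y → Y · (1 + 0.12)^3
     ≈ Y · 1.4049

Percentage change = ((1 + 0.12)^3 − 1) × 100% ≈ 40.5%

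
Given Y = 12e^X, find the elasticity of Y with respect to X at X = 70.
Elasticity = 70

Elasticity = (dY/dX) · (X/Y)

dY/dX = 12·e^X
At X = 70: dY/dX = 12·e^70, Y = 12·e^70

Elasticity = (12·e^70) · (70 / (12·e^70)) = 70

Interpretation: for a small percentage change in X, the percentage change in Y is approximately 70.00 times as large.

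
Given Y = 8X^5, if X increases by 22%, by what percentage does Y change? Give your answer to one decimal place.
170.3%

For Y = 8X^5:
If X → X(1 + 0.22)
Then Y → Y · (1 + 0.22)^5
     ≈ Y · 2.7027

Percentage change = ((1 + 0.22)^5 − 1) × 100% ≈ 170.3%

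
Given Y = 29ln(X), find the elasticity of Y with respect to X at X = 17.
Elasticity = 1/ln(17) ≈ 0.3530

Elasticity = (dY/dX) · (X/Y)

dY/dX = 29/X
At X = 17: dY/dX = 29/17, Y = 29·ln(17)

Elasticity = (29/17) · (17 / (29·ln(17))) = 1/ln(17) ≈ 0.3530

Interpretation: for a small percentage change in X, the percentage change in Y is approximately 0.35 times as large.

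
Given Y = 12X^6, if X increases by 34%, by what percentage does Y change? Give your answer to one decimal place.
478.9%

For Y = 12X^6:
If X → X(1 + 0.34)
Then Y → Y · (1 + 0.34)^6
     ≈ Y · 5.7893

Percentage change = ((1 + 0.34)^6 − 1) × 100% ≈ 478.9%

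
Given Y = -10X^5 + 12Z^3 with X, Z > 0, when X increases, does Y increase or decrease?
Y decreases

Taking the partial derivative:
∂Y/∂X = -50X^4

∂Y/∂X = -50X^4 < 0 (assuming positive values)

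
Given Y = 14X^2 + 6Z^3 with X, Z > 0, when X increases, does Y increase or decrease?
Y increases

Taking the partial derivative:
∂Y/∂X = 28X

∂Y/∂X = 28X > 0 (assuming positive values)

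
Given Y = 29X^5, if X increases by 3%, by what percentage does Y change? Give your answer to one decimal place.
15.9%

For Y = 29X^5:
If X → X(1 + 0.03)
Then Y → Y · (1 + 0.03)^5
     ≈ Y · 1.1593

Percentage change = ((1 + 0.03)^5 − 1) × 100% ≈ 15.9%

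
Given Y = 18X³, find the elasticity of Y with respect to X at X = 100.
Elasticity = 3

Elasticity = (dY/dX) · (X/Y)

dY/dX = 54·X²
At X = 100: dY/dX = 540000, Y = 18000000

Elasticity = 540000 · (100 / 18000000) = 3

Interpretation: for a small percentage change in X, the percentage change in Y is approximately 3.00 times as large.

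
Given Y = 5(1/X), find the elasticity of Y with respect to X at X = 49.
Elasticity = -1

Elasticity = (dY/dX) · (X/Y)

dY/dX = -5/X²
At X = 49: dY/dX = -5/2401, Y = 5/49

Elasticity = (-5/2401) · (49 / (5/49)) = -1

Interpretation: for a small percentage change in X, the percentage change in Y is approximately -1.00 times as large.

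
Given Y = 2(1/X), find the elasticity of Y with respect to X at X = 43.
Elasticity = -1

Elasticity = (dY/dX) · (X/Y)

dY/dX = -2/X²
At X = 43: dY/dX = -2/1849, Y = 2/43

Elasticity = (-2/1849) · (43 / (2/43)) = -1

Interpretation: for a small percentage change in X, the percentage change in Y is approximately -1.00 times as large.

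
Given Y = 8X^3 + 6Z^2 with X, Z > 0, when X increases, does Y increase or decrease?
Y increases

Taking the partial derivative:
∂Y/∂X = 24X^2

∂Y/∂X = 24X^2 > 0 (assuming positive values)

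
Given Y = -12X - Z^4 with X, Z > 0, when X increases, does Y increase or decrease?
Y decreases

Taking the partial derivative:
∂Y/∂X = -12

∂Y/∂X = -12 < 0 (assuming positive values)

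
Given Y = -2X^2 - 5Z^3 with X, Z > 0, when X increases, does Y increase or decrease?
Y decreases

Taking the partial derivative:
∂Y/∂X = -4X

∂Y/∂X = -4X < 0 (assuming positive values)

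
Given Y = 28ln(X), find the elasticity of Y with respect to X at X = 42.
Elasticity = 1/ln(42) ≈ 0.2675

Elasticity = (dY/dX) · (X/Y)

dY/dX = 28/X
At X = 42: dY/dX = 2/3, Y = 28·ln(42)

Elasticity = (2/3) · (42 / (28·ln(42))) = 1/ln(42) ≈ 0.2675

Interpretation: for a small percentage change in X, the percentage change in Y is approximately 0.27 times as large.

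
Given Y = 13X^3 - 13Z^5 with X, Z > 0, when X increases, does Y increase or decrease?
Y increases

Taking the partial derivative:
∂Y/∂X = 39X^2

∂Y/∂X = 39X^2 > 0 (assuming positive values)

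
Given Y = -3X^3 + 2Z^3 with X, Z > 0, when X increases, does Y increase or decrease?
Y decreases

Taking the partial derivative:
∂Y/∂X = -9X^2

∂Y/∂X = -9X^2 < 0 (assuming positive values)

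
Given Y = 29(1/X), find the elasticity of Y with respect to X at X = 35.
Elasticity = -1

Elasticity = (dY/dX) · (X/Y)

dY/dX = -29/X²
At X = 35: dY/dX = -29/1225, Y = 29/35

Elasticity = (-29/1225) · (35 / (29/35)) = -1

Interpretation: for a small percentage change in X, the percentage change in Y is approximately -1.00 times as large.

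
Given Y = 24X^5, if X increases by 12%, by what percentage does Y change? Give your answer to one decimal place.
76.2%

For Y = 24X^5:
If X → X(1 + 0.12)
Then Y → Y · (1 + 0.12)^5
     ≈ Y · 1.7623

Percentage change = ((1 + 0.12)^5 − 1) × 100% ≈ 76.2%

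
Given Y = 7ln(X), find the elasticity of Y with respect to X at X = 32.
Elasticity = 1/ln(32) ≈ 0.2885

Elasticity = (dY/dX) · (X/Y)

dY/dX = 7/X
At X = 32: dY/dX = 7/32, Y = 7·ln(32)

Elasticity = (7/32) · (32 / (7·ln(32))) = 1/ln(32) ≈ 0.2885

Interpretation: for a small percentage change in X, the percentage change in Y is approximately 0.29 times as large.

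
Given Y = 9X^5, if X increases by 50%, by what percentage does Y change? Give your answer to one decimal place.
659.4%

For Y = 9X^5:
If X → X(1 + 0.5)
Then Y → Y · (1 + 0.5)^5
     ≈ Y · 7.5938

Percentage change = ((1 + 0.5)^5 − 1) × 100% ≈ 659.4%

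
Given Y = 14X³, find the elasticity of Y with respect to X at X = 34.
Elasticity = 3

Elasticity = (dY/dX) · (X/Y)

dY/dX = 42·X²
At X = 34: dY/dX = 48552, Y = 550256

Elasticity = 48552 · (34 / 550256) = 3

Interpretation: for a small percentage change in X, the percentage change in Y is approximately 3.00 times as large.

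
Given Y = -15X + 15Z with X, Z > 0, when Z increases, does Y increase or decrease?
Y increases

Taking the partial derivative:
∂Y/∂Z = 15

∂Y/∂Z = 15 > 0 (assuming positive values)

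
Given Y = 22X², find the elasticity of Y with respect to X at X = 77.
Elasticity = 2

Elasticity = (dY/dX) · (X/Y)

dY/dX = 44·X
At X = 77: dY/dX = 3388, Y = 130438

Elasticity = 3388 · (77 / 130438) = 2

Interpretation: for a small percentage change in X, the percentage change in Y is approximately 2.00 times as large.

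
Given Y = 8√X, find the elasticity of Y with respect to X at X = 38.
Elasticity = 1/2

Elasticity = (dY/dX) · (X/Y)

dY/dX = 4/√X
At X = 38: dY/dX = 2·√38/19, Y = 8·√38

Elasticity = (2·√38/19) · (38 / (8·√38)) = 1/2

Interpretation: for a small percentage change in X, the percentage change in Y is approximately 0.50 times as large.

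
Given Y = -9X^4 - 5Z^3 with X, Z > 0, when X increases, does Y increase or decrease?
Y decreases

Taking the partial derivative:
∂Y/∂X = -36X^3

∂Y/∂X = -36X^3 < 0 (assuming positive values)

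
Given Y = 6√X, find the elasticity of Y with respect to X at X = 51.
Elasticity = 1/2

Elasticity = (dY/dX) · (X/Y)

dY/dX = 3/√X
At X = 51: dY/dX = √51/17, Y = 6·√51

Elasticity = (√51/17) · (51 / (6·√51)) = 1/2

Interpretation: for a small percentage change in X, the percentage change in Y is approximately 0.50 times as large.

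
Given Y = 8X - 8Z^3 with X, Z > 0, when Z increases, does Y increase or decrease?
Y decreases

Taking the partial derivative:
∂Y/∂Z = -24Z^2

∂Y/∂Z = -24Z^2 < 0 (assuming positive values)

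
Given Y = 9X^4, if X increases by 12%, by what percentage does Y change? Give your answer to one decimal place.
57.4%

For Y = 9X^4:
If X → X(1 + 0.12)
Then Y → Y · (1 + 0.12)^4
     ≈ Y · 1.5735

Percentage change = ((1 + 0.12)^4 − 1) × 100% ≈ 57.4%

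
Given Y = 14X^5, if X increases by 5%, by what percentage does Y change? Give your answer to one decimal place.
27.6%

For Y = 14X^5:
If X → X(1 + 0.05)
Then Y → Y · (1 + 0.05)^5
     ≈ Y · 1.2763

Percentage change = ((1 + 0.05)^5 − 1) × 100% ≈ 27.6%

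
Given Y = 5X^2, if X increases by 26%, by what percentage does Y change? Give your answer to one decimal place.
58.8%

For Y = 5X^2:
If X → X(1 + 0.26)
Then Y → Y · (1 + 0.26)^2
     = Y · 1.5876

Percentage change = ((1 + 0.26)^2 − 1) × 100% ≈ 58.8%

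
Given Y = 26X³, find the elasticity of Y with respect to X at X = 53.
Elasticity = 3

Elasticity = (dY/dX) · (X/Y)

dY/dX = 78·X²
At X = 53: dY/dX = 219102, Y = 3870802

Elasticity = 219102 · (53 / 3870802) = 3

Interpretation: for a small percentage change in X, the percentage change in Y is approximately 3.00 times as large.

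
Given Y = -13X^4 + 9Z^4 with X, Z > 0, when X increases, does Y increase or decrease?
Y decreases

Taking the partial derivative:
∂Y/∂X = -52X^3

∂Y/∂X = -52X^3 < 0 (assuming positive values)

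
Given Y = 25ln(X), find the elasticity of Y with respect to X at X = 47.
Elasticity = 1/ln(47) ≈ 0.2597

Elasticity = (dY/dX) · (X/Y)

dY/dX = 25/X
At X = 47: dY/dX = 25/47, Y = 25·ln(47)

Elasticity = (25/47) · (47 / (25·ln(47))) = 1/ln(47) ≈ 0.2597

Interpretation: for a small percentage change in X, the percentage change in Y is approximately 0.26 times as large.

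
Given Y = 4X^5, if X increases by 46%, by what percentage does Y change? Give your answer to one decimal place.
563.4%

For Y = 4X^5:
If X → X(1 + 0.46)
Then Y → Y · (1 + 0.46)^5
     ≈ Y · 6.6338

Percentage change = ((1 + 0.46)^5 − 1) × 100% ≈ 563.4%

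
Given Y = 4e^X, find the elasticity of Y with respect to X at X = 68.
Elasticity = 68

Elasticity = (dY/dX) · (X/Y)

dY/dX = 4·e^X
At X = 68: dY/dX = 4·e^68, Y = 4·e^68

Elasticity = (4·e^68) · (68 / (4·e^68)) = 68

Interpretation: for a small percentage change in X, the percentage change in Y is approximately 68.00 times as large.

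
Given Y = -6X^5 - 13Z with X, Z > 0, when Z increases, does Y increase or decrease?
Y decreases

Taking the partial derivative:
∂Y/∂Z = -13

∂Y/∂Z = -13 < 0 (assuming positive values)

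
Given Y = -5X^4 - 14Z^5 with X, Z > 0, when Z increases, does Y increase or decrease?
Y decreases

Taking the partial derivative:
∂Y/∂Z = -70Z^4

∂Y/∂Z = -70Z^4 < 0 (assuming positive values)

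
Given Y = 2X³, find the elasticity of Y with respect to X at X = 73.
Elasticity = 3

Elasticity = (dY/dX) · (X/Y)

dY/dX = 6·X²
At X = 73: dY/dX = 31974, Y = 778034

Elasticity = 31974 · (73 / 778034) = 3

Interpretation: for a small percentage change in X, the percentage change in Y is approximately 3.00 times as large.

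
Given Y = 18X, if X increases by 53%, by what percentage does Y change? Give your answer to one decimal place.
53.0%

For Y = 18X:
If X → X(1 + 0.53)
Then Y → Y · (1 + 0.53)^1
     = Y · 1.5300

Percentage change = ((1 + 0.53)^1 − 1) × 100% = 53.0%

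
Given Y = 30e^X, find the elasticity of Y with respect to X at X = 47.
Elasticity = 47

Elasticity = (dY/dX) · (X/Y)

dY/dX = 30·e^X
At X = 47: dY/dX = 30·e^47, Y = 30·e^47

Elasticity = (30·e^47) · (47 / (30·e^47)) = 47

Interpretation: for a small percentage change in X, the percentage change in Y is approximately 47.00 times as large.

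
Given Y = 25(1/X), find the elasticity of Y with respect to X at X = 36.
Elasticity = -1

Elasticity = (dY/dX) · (X/Y)

dY/dX = -25/X²
At X = 36: dY/dX = -25/1296, Y = 25/36

Elasticity = (-25/1296) · (36 / (25/36)) = -1

Interpretation: for a small percentage change in X, the percentage change in Y is approximately -1.00 times as large.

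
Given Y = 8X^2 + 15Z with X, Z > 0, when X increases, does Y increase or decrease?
Y increases

Taking the partial derivative:
∂Y/∂X = 16X

∂Y/∂X = 16X > 0 (assuming positive values)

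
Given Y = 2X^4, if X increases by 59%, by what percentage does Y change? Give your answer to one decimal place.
539.1%

For Y = 2X^4:
If X → X(1 + 0.59)
Then Y → Y · (1 + 0.59)^4
     ≈ Y · 6.3913

Percentage change = ((1 + 0.59)^4 − 1) × 100% ≈ 539.1%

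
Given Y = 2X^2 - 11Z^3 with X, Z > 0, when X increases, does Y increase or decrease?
Y increases

Taking the partial derivative:
∂Y/∂X = 4X

∂Y/∂X = 4X > 0 (assuming positive values)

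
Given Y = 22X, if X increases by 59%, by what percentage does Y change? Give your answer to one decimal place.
59.0%

For Y = 22X:
If X → X(1 + 0.59)
Then Y → Y · (1 + 0.59)^1
     = Y · 1.5900

Percentage change = ((1 + 0.59)^1 − 1) × 100% = 59.0%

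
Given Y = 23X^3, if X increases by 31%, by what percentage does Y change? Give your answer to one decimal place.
124.8%

For Y = 23X^3:
If X → X(1 + 0.31)
Then Y → Y · (1 + 0.31)^3
     ≈ Y · 2.2481

Percentage change = ((1 + 0.31)^3 − 1) × 100% ≈ 124.8%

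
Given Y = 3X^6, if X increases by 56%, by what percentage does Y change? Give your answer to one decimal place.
1341.3%

For Y = 3X^6:
If X → X(1 + 0.56)
Then Y → Y · (1 + 0.56)^6
     ≈ Y · 14.4128

Percentage change = ((1 + 0.56)^6 − 1) × 100% ≈ 1341.3%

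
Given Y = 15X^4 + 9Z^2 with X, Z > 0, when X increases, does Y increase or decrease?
Y increases

Taking the partial derivative:
∂Y/∂X = 60X^3

∂Y/∂X = 60X^3 > 0 (assuming positive values)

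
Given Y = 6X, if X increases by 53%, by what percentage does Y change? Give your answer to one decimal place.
53.0%

For Y = 6X:
If X → X(1 + 0.53)
Then Y → Y · (1 + 0.53)^1
     = Y · 1.5300

Percentage change = ((1 + 0.53)^1 − 1) × 100% = 53.0%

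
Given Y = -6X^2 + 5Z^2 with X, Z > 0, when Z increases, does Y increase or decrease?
Y increases

Taking the partial derivative:
∂Y/∂Z = 10Z

∂Y/∂Z = 10Z > 0 (assuming positive values)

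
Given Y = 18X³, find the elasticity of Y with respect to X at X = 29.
Elasticity = 3

Elasticity = (dY/dX) · (X/Y)

dY/dX = 54·X²
At X = 29: dY/dX = 45414, Y = 439002

Elasticity = 45414 · (29 / 439002) = 3

Interpretation: for a small percentage change in X, the percentage change in Y is approximately 3.00 times as large.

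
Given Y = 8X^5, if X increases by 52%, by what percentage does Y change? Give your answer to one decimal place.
711.4%

For Y = 8X^5:
If X → X(1 + 0.52)
Then Y → Y · (1 + 0.52)^5
     ≈ Y · 8.1137

Percentage change = ((1 + 0.52)^5 − 1) × 100% ≈ 711.4%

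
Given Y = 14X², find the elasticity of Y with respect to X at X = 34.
Elasticity = 2

Elasticity = (dY/dX) · (X/Y)

dY/dX = 28·X
At X = 34: dY/dX = 952, Y = 16184

Elasticity = 952 · (34 / 16184) = 2

Interpretation: for a small percentage change in X, the percentage change in Y is approximately 2.00 times as large.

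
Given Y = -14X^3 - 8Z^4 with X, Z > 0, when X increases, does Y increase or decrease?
Y decreases

Taking the partial derivative:
∂Y/∂X = -42X^2

∂Y/∂X = -42X^2 < 0 (assuming positive values)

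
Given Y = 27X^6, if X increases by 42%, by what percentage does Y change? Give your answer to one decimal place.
719.8%

For Y = 27X^6:
If X → X(1 + 0.42)
Then Y → Y · (1 + 0.42)^6
     ≈ Y · 8.1984

Percentage change = ((1 + 0.42)^6 − 1) × 100% ≈ 719.8%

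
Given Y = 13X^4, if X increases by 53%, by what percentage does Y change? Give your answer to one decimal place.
448.0%

For Y = 13X^4:
If X → X(1 + 0.53)
Then Y → Y · (1 + 0.53)^4
     ≈ Y · 5.4798

Percentage change = ((1 + 0.53)^4 − 1) × 100% ≈ 448.0%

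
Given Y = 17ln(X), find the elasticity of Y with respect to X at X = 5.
Elasticity = 1/ln(5) ≈ 0.6213

Elasticity = (dY/dX) · (X/Y)

dY/dX = 17/X
At X = 5: dY/dX = 17/5, Y = 17·ln(5)

Elasticity = (17/5) · (5 / (17·ln(5))) = 1/ln(5) ≈ 0.6213

Interpretation: for a small percentage change in X, the percentage change in Y is approximately 0.62 times as large.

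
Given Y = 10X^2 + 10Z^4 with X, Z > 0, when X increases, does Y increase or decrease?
Y increases

Taking the partial derivative:
∂Y/∂X = 20X

∂Y/∂X = 20X > 0 (assuming positive values)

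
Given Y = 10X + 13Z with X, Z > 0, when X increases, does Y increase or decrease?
Y increases

Taking the partial derivative:
∂Y/∂X = 10

∂Y/∂X = 10 > 0 (assuming positive values)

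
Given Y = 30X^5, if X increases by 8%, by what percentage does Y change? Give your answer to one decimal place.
46.9%

For Y = 30X^5:
If X → X(1 + 0.08)
Then Y → Y · (1 + 0.08)^5
     ≈ Y · 1.4693

Percentage change = ((1 + 0.08)^5 − 1) × 100% ≈ 46.9%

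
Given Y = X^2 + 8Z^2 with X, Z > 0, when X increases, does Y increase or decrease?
Y increases

Taking the partial derivative:
∂Y/∂X = 2X

∂Y/∂X = 2X > 0 (assuming positive values)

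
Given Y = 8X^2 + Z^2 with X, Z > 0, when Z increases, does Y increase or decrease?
Y increases

Taking the partial derivative:
∂Y/∂Z = 2Z

∂Y/∂Z = 2Z > 0 (assuming positive values)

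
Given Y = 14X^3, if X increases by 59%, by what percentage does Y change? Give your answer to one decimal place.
302.0%

For Y = 14X^3:
If X → X(1 + 0.59)
Then Y → Y · (1 + 0.59)^3
     ≈ Y · 4.0197

Percentage change = ((1 + 0.59)^3 − 1) × 100% ≈ 302.0%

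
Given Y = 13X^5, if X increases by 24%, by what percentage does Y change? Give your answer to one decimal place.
193.2%

For Y = 13X^5:
If X → X(1 + 0.24)
Then Y → Y · (1 + 0.24)^5
     ≈ Y · 2.9316

Percentage change = ((1 + 0.24)^5 − 1) × 100% ≈ 193.2%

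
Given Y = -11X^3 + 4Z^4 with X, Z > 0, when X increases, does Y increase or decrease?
Y decreases

Taking the partial derivative:
∂Y/∂X = -33X^2

∂Y/∂X = -33X^2 < 0 (assuming positive values)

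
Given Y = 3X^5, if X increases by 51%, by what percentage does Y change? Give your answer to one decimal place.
685.0%

For Y = 3X^5:
If X → X(1 + 0.51)
Then Y → Y · (1 + 0.51)^5
     ≈ Y · 7.8503

Percentage change = ((1 + 0.51)^5 − 1) × 100% ≈ 685.0%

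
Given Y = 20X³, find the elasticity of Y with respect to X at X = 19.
Elasticity = 3

Elasticity = (dY/dX) · (X/Y)

dY/dX = 60·X²
At X = 19: dY/dX = 21660, Y = 137180

Elasticity = 21660 · (19 / 137180) = 3

Interpretation: for a small percentage change in X, the percentage change in Y is approximately 3.00 times as large.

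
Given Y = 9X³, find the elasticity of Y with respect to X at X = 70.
Elasticity = 3

Elasticity = (dY/dX) · (X/Y)

dY/dX = 27·X²
At X = 70: dY/dX = 132300, Y = 3087000

Elasticity = 132300 · (70 / 3087000) = 3

Interpretation: for a small percentage change in X, the percentage change in Y is approximately 3.00 times as large.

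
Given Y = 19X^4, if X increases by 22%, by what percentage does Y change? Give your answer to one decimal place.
121.5%

For Y = 19X^4:
If X → X(1 + 0.22)
Then Y → Y · (1 + 0.22)^4
     ≈ Y · 2.2153

Percentage change = ((1 + 0.22)^4 − 1) × 100% ≈ 121.5%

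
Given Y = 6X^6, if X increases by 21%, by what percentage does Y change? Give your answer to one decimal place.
213.8%

For Y = 6X^6:
If X → X(1 + 0.21)
Then Y → Y · (1 + 0.21)^6
     ≈ Y · 3.1384

Percentage change = ((1 + 0.21)^6 − 1) × 100% ≈ 213.8%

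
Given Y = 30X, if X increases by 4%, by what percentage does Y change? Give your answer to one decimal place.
4.0%

For Y = 30X:
If X → X(1 + 0.04)
Then Y → Y · (1 + 0.04)^1
     = Y · 1.0400

Percentage change = ((1 + 0.04)^1 − 1) × 100% = 4.0%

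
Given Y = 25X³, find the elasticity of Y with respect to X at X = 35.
Elasticity = 3

Elasticity = (dY/dX) · (X/Y)

dY/dX = 75·X²
At X = 35: dY/dX = 91875, Y = 1071875

Elasticity = 91875 · (35 / 1071875) = 3

Interpretation: for a small percentage change in X, the percentage change in Y is approximately 3.00 times as large.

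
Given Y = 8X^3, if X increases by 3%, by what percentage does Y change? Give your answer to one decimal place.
9.3%

For Y = 8X^3:
If X → X(1 + 0.03)
Then Y → Y · (1 + 0.03)^3
     ≈ Y · 1.0927

Percentage change = ((1 + 0.03)^3 − 1) × 100% ≈ 9.3%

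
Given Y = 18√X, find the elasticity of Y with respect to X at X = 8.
Elasticity = 1/2

Elasticity = (dY/dX) · (X/Y)

dY/dX = 9/√X
At X = 8: dY/dX = 9·√2/4, Y = 36·√2

Elasticity = (9·√2/4) · (8 / (36·√2)) = 1/2

Interpretation: for a small percentage change in X, the percentage change in Y is approximately 0.50 times as large.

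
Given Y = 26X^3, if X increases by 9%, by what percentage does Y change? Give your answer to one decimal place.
29.5%

For Y = 26X^3:
If X → X(1 + 0.09)
Then Y → Y · (1 + 0.09)^3
     ≈ Y · 1.2950

Percentage change = ((1 + 0.09)^3 − 1) × 100% ≈ 29.5%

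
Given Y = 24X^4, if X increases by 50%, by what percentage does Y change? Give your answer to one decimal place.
406.3%

For Y = 24X^4:
If X → X(1 + 0.5)
Then Y → Y · (1 + 0.5)^4
     = Y · 5.0625

Percentage change = ((1 + 0.5)^4 − 1) × 100% ≈ 406.3%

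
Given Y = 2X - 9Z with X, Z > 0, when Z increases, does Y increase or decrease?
Y decreases

Taking the partial derivative:
∂Y/∂Z = -9

∂Y/∂Z = -9 < 0 (assuming positive values)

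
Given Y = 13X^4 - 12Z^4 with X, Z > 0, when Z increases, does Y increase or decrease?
Y decreases

Taking the partial derivative:
∂Y/∂Z = -48Z^3

∂Y/∂Z = -48Z^3 < 0 (assuming positive values)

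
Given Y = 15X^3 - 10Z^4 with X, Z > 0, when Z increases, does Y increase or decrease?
Y decreases

Taking the partial derivative:
∂Y/∂Z = -40Z^3

∂Y/∂Z = -40Z^3 < 0 (assuming positive values)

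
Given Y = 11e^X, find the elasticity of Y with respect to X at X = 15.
Elasticity = 15

Elasticity = (dY/dX) · (X/Y)

dY/dX = 11·e^X
At X = 15: dY/dX = 11·e^15, Y = 11·e^15

Elasticity = (11·e^15) · (15 / (11·e^15)) = 15

Interpretation: for a small percentage change in X, the percentage change in Y is approximately 15.00 times as large.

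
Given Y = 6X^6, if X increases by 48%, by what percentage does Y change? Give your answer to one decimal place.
950.9%

For Y = 6X^6:
If X → X(1 + 0.48)
Then Y → Y · (1 + 0.48)^6
     ≈ Y · 10.5092

Percentage change = ((1 + 0.48)^6 − 1) × 100% ≈ 950.9%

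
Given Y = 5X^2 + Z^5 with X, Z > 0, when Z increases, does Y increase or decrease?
Y increases

Taking the partial derivative:
∂Y/∂Z = 5Z^4

∂Y/∂Z = 5Z^4 > 0 (assuming positive values)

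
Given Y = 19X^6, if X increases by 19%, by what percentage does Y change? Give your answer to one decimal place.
184.0%

For Y = 19X^6:
If X → X(1 + 0.19)
Then Y → Y · (1 + 0.19)^6
     ≈ Y · 2.8398

Percentage change = ((1 + 0.19)^6 − 1) × 100% ≈ 184.0%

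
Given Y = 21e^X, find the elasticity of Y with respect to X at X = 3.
Elasticity = 3

Elasticity = (dY/dX) · (X/Y)

dY/dX = 21·e^X
At X = 3: dY/dX = 21·e^3, Y = 21·e^3

Elasticity = (21·e^3) · (3 / (21·e^3)) = 3

Interpretation: for a small percentage change in X, the percentage change in Y is approximately 3.00 times as large.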